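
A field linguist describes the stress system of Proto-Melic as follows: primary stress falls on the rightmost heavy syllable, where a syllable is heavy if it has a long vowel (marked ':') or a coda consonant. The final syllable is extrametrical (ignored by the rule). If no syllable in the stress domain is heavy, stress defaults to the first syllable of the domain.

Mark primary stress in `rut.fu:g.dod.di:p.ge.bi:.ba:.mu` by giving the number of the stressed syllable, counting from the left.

7

The final syllable (8, mu) is extrametrical; the stress domain is syllables 1–7.
Weights: 1 rut H, 2 fu:g H, 3 dod H, 4 di:p H, 5 ge L, 6 bi: H, 7 ba: H.
Heavy syllables in the domain: 1, 2, 3, 4, 6, 7. The rightmost is syllable 7 (ba:).
Primary stress: syllable 7 → rut.fu:g.dod.di:p.ge.bi:.ˈba:.mu.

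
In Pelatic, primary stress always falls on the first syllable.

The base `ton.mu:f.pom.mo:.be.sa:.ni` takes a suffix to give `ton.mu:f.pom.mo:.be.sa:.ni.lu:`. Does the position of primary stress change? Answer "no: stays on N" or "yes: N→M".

no: stays on 1

Base `ton.mu:f.pom.mo:.be.sa:.ni` (7 syllables):
  The word has 7 syllables; the first syllable is syllable 1 (ton).
  → primary stress on syllable 1.
Suffixed `ton.mu:f.pom.mo:.be.sa:.ni.lu:` (8 syllables):
  The word has 8 syllables; the first syllable is syllable 1 (ton).
  → primary stress on syllable 1.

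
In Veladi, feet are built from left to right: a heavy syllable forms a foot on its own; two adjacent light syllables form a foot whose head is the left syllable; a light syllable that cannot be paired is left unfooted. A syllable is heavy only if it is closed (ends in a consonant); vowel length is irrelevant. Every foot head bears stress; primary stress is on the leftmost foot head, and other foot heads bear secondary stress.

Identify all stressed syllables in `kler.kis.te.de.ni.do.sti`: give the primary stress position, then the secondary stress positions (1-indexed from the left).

Weights: 1 kler H, 2 kis H, 3 te L, 4 de L, 5 ni L, 6 do L, 7 sti L.
Parse left to right (heavy = foot alone; LL = one foot; stranded L unfooted): (ˈkler) (ˈkis) (ˈte.de) (ˈni.do) sti.
Foot heads: 1, 2, 3, 5.
Primary stress on the leftmost head = syllable 1.
Secondary stress on 2, 3, 5: ˈkler.ˌkis.ˌte.de.ˌni.do.sti.

primary 1, secondary 2, 3, 5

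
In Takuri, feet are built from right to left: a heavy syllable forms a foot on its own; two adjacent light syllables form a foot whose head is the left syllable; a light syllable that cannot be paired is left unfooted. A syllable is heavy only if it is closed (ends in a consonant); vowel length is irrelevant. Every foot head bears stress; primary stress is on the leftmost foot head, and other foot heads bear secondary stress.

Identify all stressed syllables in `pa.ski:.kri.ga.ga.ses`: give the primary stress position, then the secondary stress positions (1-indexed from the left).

primary 2, secondary 4, 6

Weights: 1 pa L, 2 ski: L, 3 kri L, 4 ga L, 5 ga L, 6 ses H.
Parse right to left (heavy = foot alone; LL = one foot; stranded L unfooted): pa (ˈski:.kri) (ˈga.ga) (ˈses).
Foot heads: 2, 4, 6.
Primary stress on the leftmost head = syllable 2.
Secondary stress on 4, 6: pa.ˈski:.kri.ˌga.ga.ˌses.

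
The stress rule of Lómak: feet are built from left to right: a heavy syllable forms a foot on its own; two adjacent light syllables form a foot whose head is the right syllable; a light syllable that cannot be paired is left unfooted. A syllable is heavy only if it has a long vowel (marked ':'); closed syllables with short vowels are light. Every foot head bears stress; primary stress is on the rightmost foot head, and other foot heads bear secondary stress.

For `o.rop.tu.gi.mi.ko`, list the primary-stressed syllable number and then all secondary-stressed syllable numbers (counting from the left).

primary 6, secondary 2, 4

Weights: 1 o L, 2 rop L, 3 tu L, 4 gi L, 5 mi L, 6 ko L.
Parse left to right (heavy = foot alone; LL = one foot; stranded L unfooted): (o.ˈrop) (tu.ˈgi) (mi.ˈko).
Foot heads: 2, 4, 6.
Primary stress on the rightmost head = syllable 6.
Secondary stress on 2, 4: o.ˌrop.tu.ˌgi.mi.ˈko.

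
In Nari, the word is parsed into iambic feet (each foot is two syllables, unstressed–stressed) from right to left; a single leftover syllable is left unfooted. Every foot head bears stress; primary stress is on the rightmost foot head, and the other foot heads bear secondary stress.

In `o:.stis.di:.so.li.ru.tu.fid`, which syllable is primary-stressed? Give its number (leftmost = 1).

8

Parse right to left into iambic (σˈσ) feet: (o:.ˈstis) (di:.ˈso) (li.ˈru) (tu.ˈfid).
Foot heads (stressed positions): 2, 4, 6, 8.
End Rule Rightmost: primary stress on the rightmost head = syllable 8.
Primary stress: syllable 8 → o:.stis.di:.so.li.ru.tu.ˈfid.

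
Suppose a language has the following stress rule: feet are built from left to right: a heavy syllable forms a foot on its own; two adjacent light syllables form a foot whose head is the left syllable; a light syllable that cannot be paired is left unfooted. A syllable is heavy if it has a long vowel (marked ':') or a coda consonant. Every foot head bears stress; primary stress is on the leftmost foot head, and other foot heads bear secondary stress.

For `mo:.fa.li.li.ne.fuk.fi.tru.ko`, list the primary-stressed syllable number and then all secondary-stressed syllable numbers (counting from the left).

Weights: 1 mo: H, 2 fa L, 3 li L, 4 li L, 5 ne L, 6 fuk H, 7 fi L, 8 tru L, 9 ko L.
Parse left to right (heavy = foot alone; LL = one foot; stranded L unfooted): (ˈmo:) (ˈfa.li) (ˈli.ne) (ˈfuk) (ˈfi.tru) ko.
Foot heads: 1, 2, 4, 6, 7.
Primary stress on the leftmost head = syllable 1.
Secondary stress on 2, 4, 6, 7: ˈmo:.ˌfa.li.ˌli.ne.ˌfuk.ˌfi.tru.ko.

primary 1, secondary 2, 4, 6, 7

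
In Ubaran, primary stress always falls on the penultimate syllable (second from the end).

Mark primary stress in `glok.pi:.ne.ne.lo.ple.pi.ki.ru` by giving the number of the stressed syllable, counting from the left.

The word has 9 syllables; the penultimate syllable (second from the end) is syllable 8 (ki).
Primary stress: syllable 8 → glok.pi:.ne.ne.lo.ple.pi.ˈki.ru.

8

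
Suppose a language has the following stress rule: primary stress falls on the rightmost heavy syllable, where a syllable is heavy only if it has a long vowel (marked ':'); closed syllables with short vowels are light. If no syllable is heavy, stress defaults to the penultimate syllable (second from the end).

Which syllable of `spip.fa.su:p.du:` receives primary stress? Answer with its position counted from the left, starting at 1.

4

Weights: 1 spip L, 2 fa L, 3 su:p H, 4 du: H.
Heavy syllables in the domain: 3, 4. The rightmost is syllable 4 (du:).
Primary stress: syllable 4 → spip.fa.su:p.ˈdu:.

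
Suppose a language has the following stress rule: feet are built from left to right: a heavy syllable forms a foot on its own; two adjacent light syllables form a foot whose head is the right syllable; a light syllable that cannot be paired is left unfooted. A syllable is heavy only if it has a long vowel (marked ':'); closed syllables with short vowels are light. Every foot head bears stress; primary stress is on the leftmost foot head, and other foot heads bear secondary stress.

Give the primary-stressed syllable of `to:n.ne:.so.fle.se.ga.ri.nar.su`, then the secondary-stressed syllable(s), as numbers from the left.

Weights: 1 to:n H, 2 ne: H, 3 so L, 4 fle L, 5 se L, 6 ga L, 7 ri L, 8 nar L, 9 su L.
Parse left to right (heavy = foot alone; LL = one foot; stranded L unfooted): (ˈto:n) (ˈne:) (so.ˈfle) (se.ˈga) (ri.ˈnar) su.
Foot heads: 1, 2, 4, 6, 8.
Primary stress on the leftmost head = syllable 1.
Secondary stress on 2, 4, 6, 8: ˈto:n.ˌne:.so.ˌfle.se.ˌga.ri.ˌnar.su.

primary 1, secondary 2, 4, 6, 8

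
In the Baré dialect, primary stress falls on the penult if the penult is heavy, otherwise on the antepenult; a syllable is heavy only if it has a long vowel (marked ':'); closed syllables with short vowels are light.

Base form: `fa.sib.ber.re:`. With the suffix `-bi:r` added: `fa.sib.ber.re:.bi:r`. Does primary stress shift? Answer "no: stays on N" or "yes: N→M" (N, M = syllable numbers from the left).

yes: 2→4

Base `fa.sib.ber.re:` (4 syllables):
  Weights: 2 sib L, 3 ber L, 4 re: H.
  The penult (syllable 3, ber) is light, so stress falls on the antepenult (syllable 2, sib).
  → primary stress on syllable 2.
Suffixed `fa.sib.ber.re:.bi:r` (5 syllables):
  Weights: 3 ber L, 4 re: H, 5 bi:r H.
  The penult (syllable 4, re:) is heavy, so it takes stress.
  → primary stress on syllable 4.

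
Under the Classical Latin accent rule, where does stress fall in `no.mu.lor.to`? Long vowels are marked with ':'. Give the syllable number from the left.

Classical Latin: stress the penult if heavy (long vowel or closed), else the antepenult.
Weights: 2 mu L, 3 lor H, 4 to L.
The penult (syllable 3, lor) is heavy, so it takes stress.
Stress on syllable 3: no.mu.ˈlor.to.

3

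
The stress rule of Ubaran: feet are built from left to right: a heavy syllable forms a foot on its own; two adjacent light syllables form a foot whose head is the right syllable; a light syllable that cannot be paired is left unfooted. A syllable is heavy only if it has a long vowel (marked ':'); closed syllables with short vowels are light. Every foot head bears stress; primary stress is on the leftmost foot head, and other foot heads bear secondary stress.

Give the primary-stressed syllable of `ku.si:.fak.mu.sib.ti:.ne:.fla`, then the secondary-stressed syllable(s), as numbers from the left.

primary 2, secondary 4, 6, 7

Weights: 1 ku L, 2 si: H, 3 fak L, 4 mu L, 5 sib L, 6 ti: H, 7 ne: H, 8 fla L.
Parse left to right (heavy = foot alone; LL = one foot; stranded L unfooted): ku (ˈsi:) (fak.ˈmu) sib (ˈti:) (ˈne:) fla.
Foot heads: 2, 4, 6, 7.
Primary stress on the leftmost head = syllable 2.
Secondary stress on 4, 6, 7: ku.ˈsi:.fak.ˌmu.sib.ˌti:.ˌne:.fla.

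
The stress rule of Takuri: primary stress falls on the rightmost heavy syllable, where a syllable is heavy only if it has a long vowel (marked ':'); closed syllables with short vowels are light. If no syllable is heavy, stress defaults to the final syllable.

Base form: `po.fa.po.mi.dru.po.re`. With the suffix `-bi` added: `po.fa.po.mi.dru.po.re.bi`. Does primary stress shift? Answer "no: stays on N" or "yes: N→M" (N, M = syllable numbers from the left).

yes: 7→8

Base `po.fa.po.mi.dru.po.re` (7 syllables):
  Weights: 1 po L, 2 fa L, 3 po L, 4 mi L, 5 dru L, 6 po L, 7 re L.
  No heavy syllable in the domain; default to the final syllable = syllable 7.
  → primary stress on syllable 7.
Suffixed `po.fa.po.mi.dru.po.re.bi` (8 syllables):
  Weights: 1 po L, 2 fa L, 3 po L, 4 mi L, 5 dru L, 6 po L, 7 re L, 8 bi L.
  No heavy syllable in the domain; default to the final syllable = syllable 8.
  → primary stress on syllable 8.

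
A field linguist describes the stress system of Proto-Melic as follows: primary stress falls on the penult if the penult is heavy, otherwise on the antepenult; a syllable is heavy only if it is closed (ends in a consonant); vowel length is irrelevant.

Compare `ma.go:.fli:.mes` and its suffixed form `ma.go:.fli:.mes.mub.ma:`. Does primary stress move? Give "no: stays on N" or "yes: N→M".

yes: 2→5

Base `ma.go:.fli:.mes` (4 syllables):
  Weights: 2 go: L, 3 fli: L, 4 mes H.
  The penult (syllable 3, fli:) is light, so stress falls on the antepenult (syllable 2, go:).
  → primary stress on syllable 2.
Suffixed `ma.go:.fli:.mes.mub.ma:` (6 syllables):
  Weights: 4 mes H, 5 mub H, 6 ma: L.
  The penult (syllable 5, mub) is heavy, so it takes stress.
  → primary stress on syllable 5.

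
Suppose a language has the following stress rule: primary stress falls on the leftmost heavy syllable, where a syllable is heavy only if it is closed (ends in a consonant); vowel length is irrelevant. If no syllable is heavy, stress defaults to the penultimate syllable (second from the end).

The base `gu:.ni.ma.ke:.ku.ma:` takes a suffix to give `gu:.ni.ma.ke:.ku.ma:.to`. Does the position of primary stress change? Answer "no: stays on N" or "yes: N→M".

Base `gu:.ni.ma.ke:.ku.ma:` (6 syllables):
  Weights: 1 gu: L, 2 ni L, 3 ma L, 4 ke: L, 5 ku L, 6 ma: L.
  No heavy syllable in the domain; default to the penultimate syllable (second from the end) = syllable 5.
  → primary stress on syllable 5.
Suffixed `gu:.ni.ma.ke:.ku.ma:.to` (7 syllables):
  Weights: 1 gu: L, 2 ni L, 3 ma L, 4 ke: L, 5 ku L, 6 ma: L, 7 to L.
  No heavy syllable in the domain; default to the penultimate syllable (second from the end) = syllable 6.
  → primary stress on syllable 6.

yes: 5→6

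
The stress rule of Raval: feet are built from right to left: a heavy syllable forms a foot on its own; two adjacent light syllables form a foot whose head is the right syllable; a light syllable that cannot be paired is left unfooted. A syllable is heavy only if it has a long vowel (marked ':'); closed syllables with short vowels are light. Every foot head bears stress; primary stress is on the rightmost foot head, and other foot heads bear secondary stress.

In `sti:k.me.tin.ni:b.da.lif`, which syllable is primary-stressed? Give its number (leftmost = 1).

Weights: 1 sti:k H, 2 me L, 3 tin L, 4 ni:b H, 5 da L, 6 lif L.
Parse right to left (heavy = foot alone; LL = one foot; stranded L unfooted): (ˈsti:k) (me.ˈtin) (ˈni:b) (da.ˈlif).
Foot heads: 1, 3, 4, 6.
Primary stress on the rightmost head = syllable 6.
Primary stress: syllable 6 → sti:k.me.tin.ni:b.da.ˈlif.

6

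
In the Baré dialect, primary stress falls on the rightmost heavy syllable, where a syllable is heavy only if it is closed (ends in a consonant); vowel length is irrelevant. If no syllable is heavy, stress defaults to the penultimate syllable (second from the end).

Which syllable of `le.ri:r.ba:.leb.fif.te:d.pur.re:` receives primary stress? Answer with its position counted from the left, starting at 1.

Weights: 1 le L, 2 ri:r H, 3 ba: L, 4 leb H, 5 fif H, 6 te:d H, 7 pur H, 8 re: L.
Heavy syllables in the domain: 2, 4, 5, 6, 7. The rightmost is syllable 7 (pur).
Primary stress: syllable 7 → le.ri:r.ba:.leb.fif.te:d.ˈpur.re:.

7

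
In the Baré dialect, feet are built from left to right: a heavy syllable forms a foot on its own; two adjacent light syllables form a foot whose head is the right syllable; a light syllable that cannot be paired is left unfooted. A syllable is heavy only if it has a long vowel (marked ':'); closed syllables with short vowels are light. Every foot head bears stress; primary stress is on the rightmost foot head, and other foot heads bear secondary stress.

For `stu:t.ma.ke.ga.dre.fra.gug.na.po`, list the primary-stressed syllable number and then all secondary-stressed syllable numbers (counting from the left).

primary 9, secondary 1, 3, 5, 7

Weights: 1 stu:t H, 2 ma L, 3 ke L, 4 ga L, 5 dre L, 6 fra L, 7 gug L, 8 na L, 9 po L.
Parse left to right (heavy = foot alone; LL = one foot; stranded L unfooted): (ˈstu:t) (ma.ˈke) (ga.ˈdre) (fra.ˈgug) (na.ˈpo).
Foot heads: 1, 3, 5, 7, 9.
Primary stress on the rightmost head = syllable 9.
Secondary stress on 1, 3, 5, 7: ˌstu:t.ma.ˌke.ga.ˌdre.fra.ˌgug.na.ˈpo.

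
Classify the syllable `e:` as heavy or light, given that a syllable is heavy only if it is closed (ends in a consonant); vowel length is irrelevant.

`e:`: long vowel, open (no coda). Open (no coda) → light.

light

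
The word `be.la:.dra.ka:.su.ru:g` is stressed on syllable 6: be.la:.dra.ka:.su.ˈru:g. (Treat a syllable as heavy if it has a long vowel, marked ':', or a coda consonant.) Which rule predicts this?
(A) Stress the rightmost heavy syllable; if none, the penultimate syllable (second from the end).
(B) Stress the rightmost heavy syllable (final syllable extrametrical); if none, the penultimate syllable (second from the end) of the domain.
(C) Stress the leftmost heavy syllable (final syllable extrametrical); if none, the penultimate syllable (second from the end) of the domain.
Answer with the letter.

A

Rule A → syllable 6 ✓.
Rule B → syllable 4 (observed: 6).
Rule C → syllable 2 (observed: 6).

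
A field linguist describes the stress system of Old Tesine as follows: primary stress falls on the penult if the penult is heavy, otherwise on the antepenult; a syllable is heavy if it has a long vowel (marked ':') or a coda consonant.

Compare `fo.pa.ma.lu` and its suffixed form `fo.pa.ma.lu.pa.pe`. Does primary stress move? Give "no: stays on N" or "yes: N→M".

Base `fo.pa.ma.lu` (4 syllables):
  Weights: 2 pa L, 3 ma L, 4 lu L.
  The penult (syllable 3, ma) is light, so stress falls on the antepenult (syllable 2, pa).
  → primary stress on syllable 2.
Suffixed `fo.pa.ma.lu.pa.pe` (6 syllables):
  Weights: 4 lu L, 5 pa L, 6 pe L.
  The penult (syllable 5, pa) is light, so stress falls on the antepenult (syllable 4, lu).
  → primary stress on syllable 4.

yes: 2→4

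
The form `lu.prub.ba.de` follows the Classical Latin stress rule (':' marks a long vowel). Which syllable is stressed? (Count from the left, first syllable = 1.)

2

Classical Latin: stress the penult if heavy (long vowel or closed), else the antepenult.
Weights: 2 prub H, 3 ba L, 4 de L.
The penult (syllable 3, ba) is light, so stress falls on the antepenult (syllable 2, prub).
Stress on syllable 2: lu.ˈprub.ba.de.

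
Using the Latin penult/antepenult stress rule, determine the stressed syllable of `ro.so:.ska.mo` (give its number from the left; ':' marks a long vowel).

Classical Latin: stress the penult if heavy (long vowel or closed), else the antepenult.
Weights: 2 so: H, 3 ska L, 4 mo L.
The penult (syllable 3, ska) is light, so stress falls on the antepenult (syllable 2, so:).
Stress on syllable 2: ro.ˈso:.ska.mo.

2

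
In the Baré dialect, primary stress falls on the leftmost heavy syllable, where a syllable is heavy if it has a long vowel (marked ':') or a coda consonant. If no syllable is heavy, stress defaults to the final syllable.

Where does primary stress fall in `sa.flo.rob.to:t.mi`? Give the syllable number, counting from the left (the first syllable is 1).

3

Weights: 1 sa L, 2 flo L, 3 rob H, 4 to:t H, 5 mi L.
Heavy syllables in the domain: 3, 4. The leftmost is syllable 3 (rob).
Primary stress: syllable 3 → sa.flo.ˈrob.to:t.mi.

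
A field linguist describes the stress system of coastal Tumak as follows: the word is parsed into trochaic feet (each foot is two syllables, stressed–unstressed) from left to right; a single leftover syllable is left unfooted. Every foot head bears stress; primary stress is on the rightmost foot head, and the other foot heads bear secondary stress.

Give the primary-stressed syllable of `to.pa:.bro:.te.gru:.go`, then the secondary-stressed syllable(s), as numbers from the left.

primary 5, secondary 1, 3

Parse left to right into trochaic (ˈσσ) feet: (ˈto.pa:) (ˈbro:.te) (ˈgru:.go).
Foot heads (stressed positions): 1, 3, 5.
End Rule Rightmost: primary stress on the rightmost head = syllable 5.
Secondary stress on 1, 3: ˌto.pa:.ˌbro:.te.ˈgru:.go.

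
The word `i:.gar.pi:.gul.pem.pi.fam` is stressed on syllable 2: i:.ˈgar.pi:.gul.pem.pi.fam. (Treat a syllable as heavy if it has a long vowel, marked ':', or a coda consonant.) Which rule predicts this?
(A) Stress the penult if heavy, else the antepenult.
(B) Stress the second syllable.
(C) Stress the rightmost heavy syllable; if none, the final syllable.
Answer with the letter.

B

Rule A → syllable 5 (observed: 2).
Rule B → syllable 2 ✓.
Rule C → syllable 7 (observed: 2).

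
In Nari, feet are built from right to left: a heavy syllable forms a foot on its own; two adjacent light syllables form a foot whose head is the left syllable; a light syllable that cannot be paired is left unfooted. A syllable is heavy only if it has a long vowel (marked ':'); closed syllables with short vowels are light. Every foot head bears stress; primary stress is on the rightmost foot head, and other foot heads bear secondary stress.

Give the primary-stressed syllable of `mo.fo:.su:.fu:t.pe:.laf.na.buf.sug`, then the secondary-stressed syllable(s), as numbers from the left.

Weights: 1 mo L, 2 fo: H, 3 su: H, 4 fu:t H, 5 pe: H, 6 laf L, 7 na L, 8 buf L, 9 sug L.
Parse right to left (heavy = foot alone; LL = one foot; stranded L unfooted): mo (ˈfo:) (ˈsu:) (ˈfu:t) (ˈpe:) (ˈlaf.na) (ˈbuf.sug).
Foot heads: 2, 3, 4, 5, 6, 8.
Primary stress on the rightmost head = syllable 8.
Secondary stress on 2, 3, 4, 5, 6: mo.ˌfo:.ˌsu:.ˌfu:t.ˌpe:.ˌlaf.na.ˈbuf.sug.

primary 8, secondary 2, 3, 4, 5, 6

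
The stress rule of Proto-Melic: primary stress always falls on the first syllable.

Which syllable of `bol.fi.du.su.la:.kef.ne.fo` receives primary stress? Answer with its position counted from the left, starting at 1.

The word has 8 syllables; the first syllable is syllable 1 (bol).
Primary stress: syllable 1 → ˈbol.fi.du.su.la:.kef.ne.fo.

1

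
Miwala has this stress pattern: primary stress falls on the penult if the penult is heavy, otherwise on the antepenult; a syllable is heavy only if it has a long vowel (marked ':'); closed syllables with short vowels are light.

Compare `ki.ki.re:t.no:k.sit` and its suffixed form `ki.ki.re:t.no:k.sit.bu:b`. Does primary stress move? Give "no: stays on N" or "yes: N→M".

no: stays on 4

Base `ki.ki.re:t.no:k.sit` (5 syllables):
  Weights: 3 re:t H, 4 no:k H, 5 sit L.
  The penult (syllable 4, no:k) is heavy, so it takes stress.
  → primary stress on syllable 4.
Suffixed `ki.ki.re:t.no:k.sit.bu:b` (6 syllables):
  Weights: 4 no:k H, 5 sit L, 6 bu:b H.
  The penult (syllable 5, sit) is light, so stress falls on the antepenult (syllable 4, no:k).
  → primary stress on syllable 4.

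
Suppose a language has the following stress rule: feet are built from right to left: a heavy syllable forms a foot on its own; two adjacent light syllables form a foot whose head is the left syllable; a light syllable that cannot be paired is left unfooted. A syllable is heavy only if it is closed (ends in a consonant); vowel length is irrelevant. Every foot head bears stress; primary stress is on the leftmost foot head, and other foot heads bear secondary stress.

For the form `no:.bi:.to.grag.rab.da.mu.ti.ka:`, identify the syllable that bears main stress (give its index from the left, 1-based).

Weights: 1 no: L, 2 bi: L, 3 to L, 4 grag H, 5 rab H, 6 da L, 7 mu L, 8 ti L, 9 ka: L.
Parse right to left (heavy = foot alone; LL = one foot; stranded L unfooted): no: (ˈbi:.to) (ˈgrag) (ˈrab) (ˈda.mu) (ˈti.ka:).
Foot heads: 2, 4, 5, 6, 8.
Primary stress on the leftmost head = syllable 2.
Primary stress: syllable 2 → no:.ˈbi:.to.grag.rab.da.mu.ti.ka:.

2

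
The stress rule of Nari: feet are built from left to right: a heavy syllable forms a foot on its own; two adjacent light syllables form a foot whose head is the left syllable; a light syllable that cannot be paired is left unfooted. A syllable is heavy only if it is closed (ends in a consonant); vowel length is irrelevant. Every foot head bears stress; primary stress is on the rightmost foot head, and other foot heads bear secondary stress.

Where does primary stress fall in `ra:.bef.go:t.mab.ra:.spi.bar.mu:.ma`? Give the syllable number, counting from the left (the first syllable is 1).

8

Weights: 1 ra: L, 2 bef H, 3 go:t H, 4 mab H, 5 ra: L, 6 spi L, 7 bar H, 8 mu: L, 9 ma L.
Parse left to right (heavy = foot alone; LL = one foot; stranded L unfooted): ra: (ˈbef) (ˈgo:t) (ˈmab) (ˈra:.spi) (ˈbar) (ˈmu:.ma).
Foot heads: 2, 3, 4, 5, 7, 8.
Primary stress on the rightmost head = syllable 8.
Primary stress: syllable 8 → ra:.bef.go:t.mab.ra:.spi.bar.ˈmu:.ma.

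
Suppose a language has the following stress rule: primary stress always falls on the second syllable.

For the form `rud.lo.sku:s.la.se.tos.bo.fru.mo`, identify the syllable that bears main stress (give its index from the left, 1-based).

2

The word has 9 syllables; the second syllable is syllable 2 (lo).
Primary stress: syllable 2 → rud.ˈlo.sku:s.la.se.tos.bo.fru.mo.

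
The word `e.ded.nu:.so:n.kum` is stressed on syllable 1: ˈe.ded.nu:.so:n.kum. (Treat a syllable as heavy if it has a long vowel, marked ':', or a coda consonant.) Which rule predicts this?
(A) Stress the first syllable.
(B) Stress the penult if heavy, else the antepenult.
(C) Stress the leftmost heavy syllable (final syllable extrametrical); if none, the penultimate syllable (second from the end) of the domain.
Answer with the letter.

A

Rule A → syllable 1 ✓.
Rule B → syllable 4 (observed: 1).
Rule C → syllable 2 (observed: 1).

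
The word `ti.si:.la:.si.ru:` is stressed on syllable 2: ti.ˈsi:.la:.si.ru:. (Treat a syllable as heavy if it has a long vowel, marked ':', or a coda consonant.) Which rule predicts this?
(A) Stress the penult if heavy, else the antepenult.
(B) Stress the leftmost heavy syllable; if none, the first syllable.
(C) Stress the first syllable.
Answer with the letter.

B

Rule A → syllable 3 (observed: 2).
Rule B → syllable 2 ✓.
Rule C → syllable 1 (observed: 2).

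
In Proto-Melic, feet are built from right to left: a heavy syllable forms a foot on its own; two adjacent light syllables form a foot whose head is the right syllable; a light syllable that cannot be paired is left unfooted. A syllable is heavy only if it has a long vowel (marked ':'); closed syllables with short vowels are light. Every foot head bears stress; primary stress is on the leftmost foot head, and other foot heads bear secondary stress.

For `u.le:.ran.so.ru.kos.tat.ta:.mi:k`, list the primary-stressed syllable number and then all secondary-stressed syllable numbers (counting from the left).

Weights: 1 u L, 2 le: H, 3 ran L, 4 so L, 5 ru L, 6 kos L, 7 tat L, 8 ta: H, 9 mi:k H.
Parse right to left (heavy = foot alone; LL = one foot; stranded L unfooted): u (ˈle:) ran (so.ˈru) (kos.ˈtat) (ˈta:) (ˈmi:k).
Foot heads: 2, 5, 7, 8, 9.
Primary stress on the leftmost head = syllable 2.
Secondary stress on 5, 7, 8, 9: u.ˈle:.ran.so.ˌru.kos.ˌtat.ˌta:.ˌmi:k.

primary 2, secondary 5, 7, 8, 9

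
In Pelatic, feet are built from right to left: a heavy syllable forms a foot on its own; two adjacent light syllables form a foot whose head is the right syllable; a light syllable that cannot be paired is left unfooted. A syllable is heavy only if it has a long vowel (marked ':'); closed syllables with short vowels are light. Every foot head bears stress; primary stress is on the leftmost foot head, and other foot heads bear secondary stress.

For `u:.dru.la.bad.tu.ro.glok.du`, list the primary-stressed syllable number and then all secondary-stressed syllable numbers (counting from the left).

primary 1, secondary 4, 6, 8

Weights: 1 u: H, 2 dru L, 3 la L, 4 bad L, 5 tu L, 6 ro L, 7 glok L, 8 du L.
Parse right to left (heavy = foot alone; LL = one foot; stranded L unfooted): (ˈu:) dru (la.ˈbad) (tu.ˈro) (glok.ˈdu).
Foot heads: 1, 4, 6, 8.
Primary stress on the leftmost head = syllable 1.
Secondary stress on 4, 6, 8: ˈu:.dru.la.ˌbad.tu.ˌro.glok.ˌdu.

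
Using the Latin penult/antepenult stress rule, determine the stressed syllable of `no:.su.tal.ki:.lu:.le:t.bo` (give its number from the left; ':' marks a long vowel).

6

Classical Latin: stress the penult if heavy (long vowel or closed), else the antepenult.
Weights: 5 lu: H, 6 le:t H, 7 bo L.
The penult (syllable 6, le:t) is heavy, so it takes stress.
Stress on syllable 6: no:.su.tal.ki:.lu:.ˈle:t.bo.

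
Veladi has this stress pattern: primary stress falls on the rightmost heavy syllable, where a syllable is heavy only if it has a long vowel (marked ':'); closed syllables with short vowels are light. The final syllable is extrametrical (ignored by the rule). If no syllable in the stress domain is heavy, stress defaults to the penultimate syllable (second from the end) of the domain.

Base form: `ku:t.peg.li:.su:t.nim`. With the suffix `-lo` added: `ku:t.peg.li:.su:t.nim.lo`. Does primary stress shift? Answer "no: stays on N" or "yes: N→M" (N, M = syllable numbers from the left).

no: stays on 4

Base `ku:t.peg.li:.su:t.nim` (5 syllables):
  The final syllable (5, nim) is extrametrical; the stress domain is syllables 1–4.
  Weights: 1 ku:t H, 2 peg L, 3 li: H, 4 su:t H.
  Heavy syllables in the domain: 1, 3, 4. The rightmost is syllable 4 (su:t).
  → primary stress on syllable 4.
Suffixed `ku:t.peg.li:.su:t.nim.lo` (6 syllables):
  The final syllable (6, lo) is extrametrical; the stress domain is syllables 1–5.
  Weights: 1 ku:t H, 2 peg L, 3 li: H, 4 su:t H, 5 nim L.
  Heavy syllables in the domain: 1, 3, 4. The rightmost is syllable 4 (su:t).
  → primary stress on syllable 4.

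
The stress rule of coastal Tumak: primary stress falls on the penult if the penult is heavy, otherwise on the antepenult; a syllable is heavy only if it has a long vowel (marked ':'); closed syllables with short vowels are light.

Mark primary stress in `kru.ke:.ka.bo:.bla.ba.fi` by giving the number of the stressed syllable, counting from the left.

5

Weights: 5 bla L, 6 ba L, 7 fi L.
The penult (syllable 6, ba) is light, so stress falls on the antepenult (syllable 5, bla).
Primary stress: syllable 5 → kru.ke:.ka.bo:.ˈbla.ba.fi.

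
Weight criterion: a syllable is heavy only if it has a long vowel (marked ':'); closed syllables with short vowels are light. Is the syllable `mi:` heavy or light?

`mi:`: long vowel, open (no coda). Long vowel → heavy.

heavy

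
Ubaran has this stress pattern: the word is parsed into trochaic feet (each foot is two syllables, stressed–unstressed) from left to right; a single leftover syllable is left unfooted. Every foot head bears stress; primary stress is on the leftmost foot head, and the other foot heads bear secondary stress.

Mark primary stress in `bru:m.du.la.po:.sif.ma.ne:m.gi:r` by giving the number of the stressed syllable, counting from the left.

1

Parse left to right into trochaic (ˈσσ) feet: (ˈbru:m.du) (ˈla.po:) (ˈsif.ma) (ˈne:m.gi:r).
Foot heads (stressed positions): 1, 3, 5, 7.
End Rule Leftmost: primary stress on the leftmost head = syllable 1.
Primary stress: syllable 1 → ˈbru:m.du.la.po:.sif.ma.ne:m.gi:r.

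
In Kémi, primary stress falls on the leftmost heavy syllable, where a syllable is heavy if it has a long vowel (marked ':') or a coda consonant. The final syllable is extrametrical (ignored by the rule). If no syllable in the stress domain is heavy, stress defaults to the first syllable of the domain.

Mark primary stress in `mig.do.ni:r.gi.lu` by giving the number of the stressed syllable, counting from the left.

1

The final syllable (5, lu) is extrametrical; the stress domain is syllables 1–4.
Weights: 1 mig H, 2 do L, 3 ni:r H, 4 gi L.
Heavy syllables in the domain: 1, 3. The leftmost is syllable 1 (mig).
Primary stress: syllable 1 → ˈmig.do.ni:r.gi.lu.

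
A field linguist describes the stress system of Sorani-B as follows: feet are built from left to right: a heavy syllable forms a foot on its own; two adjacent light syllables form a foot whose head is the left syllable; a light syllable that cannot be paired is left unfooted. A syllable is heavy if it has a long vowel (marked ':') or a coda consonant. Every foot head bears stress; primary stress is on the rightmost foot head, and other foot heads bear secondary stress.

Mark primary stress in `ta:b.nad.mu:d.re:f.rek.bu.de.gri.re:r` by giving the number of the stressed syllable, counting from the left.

Weights: 1 ta:b H, 2 nad H, 3 mu:d H, 4 re:f H, 5 rek H, 6 bu L, 7 de L, 8 gri L, 9 re:r H.
Parse left to right (heavy = foot alone; LL = one foot; stranded L unfooted): (ˈta:b) (ˈnad) (ˈmu:d) (ˈre:f) (ˈrek) (ˈbu.de) gri (ˈre:r).
Foot heads: 1, 2, 3, 4, 5, 6, 9.
Primary stress on the rightmost head = syllable 9.
Primary stress: syllable 9 → ta:b.nad.mu:d.re:f.rek.bu.de.gri.ˈre:r.

9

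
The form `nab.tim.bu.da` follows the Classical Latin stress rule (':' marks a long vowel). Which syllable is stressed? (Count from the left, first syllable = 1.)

2

Classical Latin: stress the penult if heavy (long vowel or closed), else the antepenult.
Weights: 2 tim H, 3 bu L, 4 da L.
The penult (syllable 3, bu) is light, so stress falls on the antepenult (syllable 2, tim).
Stress on syllable 2: nab.ˈtim.bu.da.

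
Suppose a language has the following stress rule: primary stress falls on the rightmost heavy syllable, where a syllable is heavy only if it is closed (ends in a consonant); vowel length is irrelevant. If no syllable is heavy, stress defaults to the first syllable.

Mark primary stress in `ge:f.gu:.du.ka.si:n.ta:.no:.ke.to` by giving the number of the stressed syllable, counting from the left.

Weights: 1 ge:f H, 2 gu: L, 3 du L, 4 ka L, 5 si:n H, 6 ta: L, 7 no: L, 8 ke L, 9 to L.
Heavy syllables in the domain: 1, 5. The rightmost is syllable 5 (si:n).
Primary stress: syllable 5 → ge:f.gu:.du.ka.ˈsi:n.ta:.no:.ke.to.

5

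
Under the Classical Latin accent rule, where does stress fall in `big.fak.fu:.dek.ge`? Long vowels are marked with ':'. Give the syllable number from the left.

4

Classical Latin: stress the penult if heavy (long vowel or closed), else the antepenult.
Weights: 3 fu: H, 4 dek H, 5 ge L.
The penult (syllable 4, dek) is heavy, so it takes stress.
Stress on syllable 4: big.fak.fu:.ˈdek.ge.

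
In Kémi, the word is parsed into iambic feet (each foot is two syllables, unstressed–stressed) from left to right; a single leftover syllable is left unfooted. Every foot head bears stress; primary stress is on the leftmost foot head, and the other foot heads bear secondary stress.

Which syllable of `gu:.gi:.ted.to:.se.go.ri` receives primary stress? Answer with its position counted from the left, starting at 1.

Parse left to right into iambic (σˈσ) feet: (gu:.ˈgi:) (ted.ˈto:) (se.ˈgo) ri. Syllable 7 is left unfooted.
Foot heads (stressed positions): 2, 4, 6.
End Rule Leftmost: primary stress on the leftmost head = syllable 2.
Primary stress: syllable 2 → gu:.ˈgi:.ted.to:.se.go.ri.

2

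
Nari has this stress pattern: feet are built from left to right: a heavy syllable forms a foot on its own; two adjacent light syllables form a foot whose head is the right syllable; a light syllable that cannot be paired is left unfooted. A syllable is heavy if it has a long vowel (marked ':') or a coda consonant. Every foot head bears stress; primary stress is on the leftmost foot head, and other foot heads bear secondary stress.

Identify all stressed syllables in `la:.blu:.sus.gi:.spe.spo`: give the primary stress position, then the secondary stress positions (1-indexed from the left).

primary 1, secondary 2, 3, 4, 6

Weights: 1 la: H, 2 blu: H, 3 sus H, 4 gi: H, 5 spe L, 6 spo L.
Parse left to right (heavy = foot alone; LL = one foot; stranded L unfooted): (ˈla:) (ˈblu:) (ˈsus) (ˈgi:) (spe.ˈspo).
Foot heads: 1, 2, 3, 4, 6.
Primary stress on the leftmost head = syllable 1.
Secondary stress on 2, 3, 4, 6: ˈla:.ˌblu:.ˌsus.ˌgi:.spe.ˌspo.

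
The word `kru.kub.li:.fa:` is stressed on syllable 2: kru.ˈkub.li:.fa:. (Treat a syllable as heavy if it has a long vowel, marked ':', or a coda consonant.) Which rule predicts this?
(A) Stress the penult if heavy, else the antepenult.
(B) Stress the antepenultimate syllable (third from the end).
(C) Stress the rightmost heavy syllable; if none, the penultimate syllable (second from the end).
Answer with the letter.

Rule A → syllable 3 (observed: 2).
Rule B → syllable 2 ✓.
Rule C → syllable 4 (observed: 2).

B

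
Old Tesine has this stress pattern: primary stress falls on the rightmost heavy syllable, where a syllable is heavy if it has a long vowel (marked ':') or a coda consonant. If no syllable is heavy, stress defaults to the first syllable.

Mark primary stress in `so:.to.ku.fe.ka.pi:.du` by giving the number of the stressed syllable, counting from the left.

Weights: 1 so: H, 2 to L, 3 ku L, 4 fe L, 5 ka L, 6 pi: H, 7 du L.
Heavy syllables in the domain: 1, 6. The rightmost is syllable 6 (pi:).
Primary stress: syllable 6 → so:.to.ku.fe.ka.ˈpi:.du.

6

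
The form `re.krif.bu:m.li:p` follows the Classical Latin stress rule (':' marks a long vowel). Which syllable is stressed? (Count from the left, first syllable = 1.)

3

Classical Latin: stress the penult if heavy (long vowel or closed), else the antepenult.
Weights: 2 krif H, 3 bu:m H, 4 li:p H.
The penult (syllable 3, bu:m) is heavy, so it takes stress.
Stress on syllable 3: re.krif.ˈbu:m.li:p.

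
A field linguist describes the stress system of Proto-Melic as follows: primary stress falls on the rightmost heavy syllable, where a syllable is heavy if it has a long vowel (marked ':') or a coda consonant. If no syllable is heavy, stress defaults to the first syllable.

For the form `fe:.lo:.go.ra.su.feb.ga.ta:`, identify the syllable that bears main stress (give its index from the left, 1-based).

Weights: 1 fe: H, 2 lo: H, 3 go L, 4 ra L, 5 su L, 6 feb H, 7 ga L, 8 ta: H.
Heavy syllables in the domain: 1, 2, 6, 8. The rightmost is syllable 8 (ta:).
Primary stress: syllable 8 → fe:.lo:.go.ra.su.feb.ga.ˈta:.

8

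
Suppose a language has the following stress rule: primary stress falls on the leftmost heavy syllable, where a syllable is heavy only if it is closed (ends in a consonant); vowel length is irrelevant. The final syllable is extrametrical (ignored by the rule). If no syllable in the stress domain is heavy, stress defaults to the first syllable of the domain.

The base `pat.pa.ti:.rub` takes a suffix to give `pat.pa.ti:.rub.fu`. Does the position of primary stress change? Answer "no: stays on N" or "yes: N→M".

Base `pat.pa.ti:.rub` (4 syllables):
  The final syllable (4, rub) is extrametrical; the stress domain is syllables 1–3.
  Weights: 1 pat H, 2 pa L, 3 ti: L.
  Heavy syllables in the domain: 1. The leftmost is syllable 1 (pat).
  → primary stress on syllable 1.
Suffixed `pat.pa.ti:.rub.fu` (5 syllables):
  The final syllable (5, fu) is extrametrical; the stress domain is syllables 1–4.
  Weights: 1 pat H, 2 pa L, 3 ti: L, 4 rub H.
  Heavy syllables in the domain: 1, 4. The leftmost is syllable 1 (pat).
  → primary stress on syllable 1.

no: stays on 1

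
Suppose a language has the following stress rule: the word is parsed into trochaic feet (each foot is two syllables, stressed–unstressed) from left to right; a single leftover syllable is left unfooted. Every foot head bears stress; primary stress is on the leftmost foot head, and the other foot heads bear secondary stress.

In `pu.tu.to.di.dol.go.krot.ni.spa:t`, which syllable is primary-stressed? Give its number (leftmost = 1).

Parse left to right into trochaic (ˈσσ) feet: (ˈpu.tu) (ˈto.di) (ˈdol.go) (ˈkrot.ni) spa:t. Syllable 9 is left unfooted.
Foot heads (stressed positions): 1, 3, 5, 7.
End Rule Leftmost: primary stress on the leftmost head = syllable 1.
Primary stress: syllable 1 → ˈpu.tu.to.di.dol.go.krot.ni.spa:t.

1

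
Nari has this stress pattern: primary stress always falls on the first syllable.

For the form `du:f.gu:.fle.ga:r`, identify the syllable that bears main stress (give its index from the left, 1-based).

The word has 4 syllables; the first syllable is syllable 1 (du:f).
Primary stress: syllable 1 → ˈdu:f.gu:.fle.ga:r.

1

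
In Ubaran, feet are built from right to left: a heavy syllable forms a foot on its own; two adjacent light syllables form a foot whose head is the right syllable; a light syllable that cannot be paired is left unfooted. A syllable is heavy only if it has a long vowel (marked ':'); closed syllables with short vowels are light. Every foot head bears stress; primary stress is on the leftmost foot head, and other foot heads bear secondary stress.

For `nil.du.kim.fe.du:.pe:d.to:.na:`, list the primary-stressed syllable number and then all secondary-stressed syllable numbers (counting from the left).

Weights: 1 nil L, 2 du L, 3 kim L, 4 fe L, 5 du: H, 6 pe:d H, 7 to: H, 8 na: H.
Parse right to left (heavy = foot alone; LL = one foot; stranded L unfooted): (nil.ˈdu) (kim.ˈfe) (ˈdu:) (ˈpe:d) (ˈto:) (ˈna:).
Foot heads: 2, 4, 5, 6, 7, 8.
Primary stress on the leftmost head = syllable 2.
Secondary stress on 4, 5, 6, 7, 8: nil.ˈdu.kim.ˌfe.ˌdu:.ˌpe:d.ˌto:.ˌna:.

primary 2, secondary 4, 5, 6, 7, 8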